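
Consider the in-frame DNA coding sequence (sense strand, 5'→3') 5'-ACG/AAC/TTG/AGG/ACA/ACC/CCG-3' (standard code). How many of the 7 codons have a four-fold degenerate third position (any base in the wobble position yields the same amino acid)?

Codon 1 ACG (Thr): third position 4-fold.
Codon 2 AAC (Asn): third position 2-fold.
Codon 3 TTG (Leu): third position 2-fold.
Codon 4 AGG (Arg): third position 2-fold.
Codon 5 ACA (Thr): third position 4-fold.
Codon 6 ACC (Thr): third position 4-fold.
Codon 7 CCG (Pro): third position 4-fold.
Four-fold degenerate third positions: 4.

4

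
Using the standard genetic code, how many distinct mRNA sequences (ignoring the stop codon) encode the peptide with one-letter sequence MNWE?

4

Met: 1 codon.
Asn: 2 codons.
Trp: 1 codon.
Glu: 2 codons.
1 × 2 × 1 × 2 = 4.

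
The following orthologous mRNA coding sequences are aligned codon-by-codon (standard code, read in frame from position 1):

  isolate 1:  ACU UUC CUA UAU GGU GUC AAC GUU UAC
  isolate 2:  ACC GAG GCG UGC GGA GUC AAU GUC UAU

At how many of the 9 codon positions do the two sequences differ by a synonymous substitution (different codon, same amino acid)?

Codon 1: ACU Thr / ACC Thr — synonymous.
Codon 2: UUC Phe / GAG Glu — nonsynonymous.
Codon 3: CUA Leu / GCG Ala — nonsynonymous.
Codon 4: UAU Tyr / UGC Cys — nonsynonymous.
Codon 5: GGU Gly / GGA Gly — synonymous.
Codon 6: GUC Val / GUC Val — identical.
Codon 7: AAC Asn / AAU Asn — synonymous.
Codon 8: GUU Val / GUC Val — synonymous.
Codon 9: UAC Tyr / UAU Tyr — synonymous.
Synonymous differences: 5.

5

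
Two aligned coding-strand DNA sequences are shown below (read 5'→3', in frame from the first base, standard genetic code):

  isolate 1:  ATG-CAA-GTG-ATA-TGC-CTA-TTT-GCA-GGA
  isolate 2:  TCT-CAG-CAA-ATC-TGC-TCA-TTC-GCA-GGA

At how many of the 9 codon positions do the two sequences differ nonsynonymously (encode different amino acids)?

Codon 1: ATG Met / TCT Ser — nonsynonymous.
Codon 2: CAA Gln / CAG Gln — synonymous.
Codon 3: GTG Val / CAA Gln — nonsynonymous.
Codon 4: ATA Ile / ATC Ile — synonymous.
Codon 5: TGC Cys / TGC Cys — identical.
Codon 6: CTA Leu / TCA Ser — nonsynonymous.
Codon 7: TTT Phe / TTC Phe — synonymous.
Codon 8: GCA Ala / GCA Ala — identical.
Codon 9: GGA Gly / GGA Gly — identical.
Nonsynonymous differences: 3.

3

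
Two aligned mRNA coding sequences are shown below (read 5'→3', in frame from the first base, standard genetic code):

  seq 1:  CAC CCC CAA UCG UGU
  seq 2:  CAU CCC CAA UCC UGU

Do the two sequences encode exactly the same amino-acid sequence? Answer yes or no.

Codon 1: CAC His / CAU His — synonymous.
Codon 2: CCC Pro / CCC Pro — identical.
Codon 3: CAA Gln / CAA Gln — identical.
Codon 4: UCG Ser / UCC Ser — synonymous.
Codon 5: UGU Cys / UGU Cys — identical.
Nonsynonymous differences: 0 → same protein.

yes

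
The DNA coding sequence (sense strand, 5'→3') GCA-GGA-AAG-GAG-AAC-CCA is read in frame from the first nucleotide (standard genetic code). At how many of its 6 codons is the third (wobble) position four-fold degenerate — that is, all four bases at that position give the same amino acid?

3

Codon 1 GCA (Ala): third position 4-fold.
Codon 2 GGA (Gly): third position 4-fold.
Codon 3 AAG (Lys): third position 2-fold.
Codon 4 GAG (Glu): third position 2-fold.
Codon 5 AAC (Asn): third position 2-fold.
Codon 6 CCA (Pro): third position 4-fold.
Four-fold degenerate third positions: 3.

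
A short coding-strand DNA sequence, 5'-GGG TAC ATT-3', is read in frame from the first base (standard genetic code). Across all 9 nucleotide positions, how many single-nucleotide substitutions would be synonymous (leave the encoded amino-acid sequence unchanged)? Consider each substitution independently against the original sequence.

6

Codon 1 (GGG, Gly): 3 synonymous substitutions.
Codon 2 (TAC, Tyr): 1 synonymous substitution.
Codon 3 (ATT, Ile): 2 synonymous substitutions.
Total: 3 + 1 + 2 = 6.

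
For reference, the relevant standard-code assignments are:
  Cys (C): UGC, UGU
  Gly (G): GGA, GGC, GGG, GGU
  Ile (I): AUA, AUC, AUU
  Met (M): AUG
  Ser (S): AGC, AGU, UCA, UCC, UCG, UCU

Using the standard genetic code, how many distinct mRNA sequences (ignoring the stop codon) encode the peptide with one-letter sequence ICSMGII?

1296

Ile: 3 codons.
Cys: 2 codons.
Ser: 6 codons.
Met: 1 codon.
Gly: 4 codons.
Ile: 3 codons.
Ile: 3 codons.
3 × 2 × 6 × 1 × 4 × 3 × 3 = 1296.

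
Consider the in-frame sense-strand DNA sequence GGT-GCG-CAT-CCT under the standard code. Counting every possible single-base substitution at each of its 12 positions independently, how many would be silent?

10

Codon 1 (GGT, Gly): 3 synonymous substitutions.
Codon 2 (GCG, Ala): 3 synonymous substitutions.
Codon 3 (CAT, His): 1 synonymous substitution.
Codon 4 (CCT, Pro): 3 synonymous substitutions.
Total: 3 + 3 + 1 + 3 = 10.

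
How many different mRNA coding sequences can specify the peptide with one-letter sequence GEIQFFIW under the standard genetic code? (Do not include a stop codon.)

576

Gly: 4 codons.
Glu: 2 codons.
Ile: 3 codons.
Gln: 2 codons.
Phe: 2 codons.
Phe: 2 codons.
Ile: 3 codons.
Trp: 1 codon.
4 × 2 × 3 × 2 × 2 × 2 × 3 × 1 = 576.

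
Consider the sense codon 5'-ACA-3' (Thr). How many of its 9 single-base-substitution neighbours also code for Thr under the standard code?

3

Position 1: none → 0 synonymous.
Position 2: none → 0 synonymous.
Position 3: ACU, ACC, ACG → 3 synonymous.
Total: 0 + 0 + 3 = 3.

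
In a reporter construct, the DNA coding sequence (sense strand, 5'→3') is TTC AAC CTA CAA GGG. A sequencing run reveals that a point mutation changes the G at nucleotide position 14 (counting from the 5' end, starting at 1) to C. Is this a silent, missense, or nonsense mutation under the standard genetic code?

missense

Position 14 falls in codon 5: GGG → Gly.
After the substitution the codon is GCG → Ala.
Gly ≠ Ala, so this is a missense mutation.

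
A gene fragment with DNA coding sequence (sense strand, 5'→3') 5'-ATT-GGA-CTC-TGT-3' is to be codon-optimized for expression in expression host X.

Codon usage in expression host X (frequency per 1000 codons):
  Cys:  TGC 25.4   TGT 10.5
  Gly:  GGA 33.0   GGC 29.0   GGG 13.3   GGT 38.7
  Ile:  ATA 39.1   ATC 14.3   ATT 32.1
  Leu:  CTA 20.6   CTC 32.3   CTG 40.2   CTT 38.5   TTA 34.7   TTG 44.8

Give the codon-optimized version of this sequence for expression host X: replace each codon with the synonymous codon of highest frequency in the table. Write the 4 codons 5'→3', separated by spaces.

ATA GGT TTG TGC

Codon 1 (Ile): best is ATA at 39.1.
Codon 2 (Gly): best is GGT at 38.7.
Codon 3 (Leu): best is TTG at 44.8.
Codon 4 (Cys): best is TGC at 25.4.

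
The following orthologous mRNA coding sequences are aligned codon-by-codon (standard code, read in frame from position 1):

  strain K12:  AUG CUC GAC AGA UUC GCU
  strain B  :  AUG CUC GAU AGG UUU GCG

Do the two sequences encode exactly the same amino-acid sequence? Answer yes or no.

yes

Codon 1: AUG Met / AUG Met — identical.
Codon 2: CUC Leu / CUC Leu — identical.
Codon 3: GAC Asp / GAU Asp — synonymous.
Codon 4: AGA Arg / AGG Arg — synonymous.
Codon 5: UUC Phe / UUU Phe — synonymous.
Codon 6: GCU Ala / GCG Ala — synonymous.
Nonsynonymous differences: 0 → same protein.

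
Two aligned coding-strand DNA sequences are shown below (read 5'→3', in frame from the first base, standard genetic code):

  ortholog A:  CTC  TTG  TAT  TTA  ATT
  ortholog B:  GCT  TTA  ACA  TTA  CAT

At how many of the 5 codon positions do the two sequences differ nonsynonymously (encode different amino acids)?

Codon 1: CTC Leu / GCT Ala — nonsynonymous.
Codon 2: TTG Leu / TTA Leu — synonymous.
Codon 3: TAT Tyr / ACA Thr — nonsynonymous.
Codon 4: TTA Leu / TTA Leu — identical.
Codon 5: ATT Ile / CAT His — nonsynonymous.
Nonsynonymous differences: 3.

3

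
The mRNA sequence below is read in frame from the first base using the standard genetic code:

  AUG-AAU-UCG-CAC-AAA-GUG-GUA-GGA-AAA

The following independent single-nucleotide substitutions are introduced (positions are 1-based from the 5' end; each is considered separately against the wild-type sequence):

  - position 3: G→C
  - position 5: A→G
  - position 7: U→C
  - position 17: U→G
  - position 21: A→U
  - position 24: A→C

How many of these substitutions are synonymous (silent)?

2

Codon 1: AUG (Met) → AUC (Ile) — missense.
Codon 2: AAU (Asn) → AGU (Ser) — missense.
Codon 3: UCG (Ser) → CCG (Pro) — missense.
Codon 6: GUG (Val) → GGG (Gly) — missense.
Codon 7: GUA (Val) → GUU (Val) — synonymous.
Codon 8: GGA (Gly) → GGC (Gly) — synonymous.
Synonymous: 2 of 6.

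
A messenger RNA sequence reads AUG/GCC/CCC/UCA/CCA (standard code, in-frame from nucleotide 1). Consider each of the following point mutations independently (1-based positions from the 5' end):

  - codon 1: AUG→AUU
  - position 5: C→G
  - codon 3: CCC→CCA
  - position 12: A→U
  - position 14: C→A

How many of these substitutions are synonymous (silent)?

Codon 1: AUG (Met) → AUU (Ile) — missense.
Codon 2: GCC (Ala) → GGC (Gly) — missense.
Codon 3: CCC (Pro) → CCA (Pro) — synonymous.
Codon 4: UCA (Ser) → UCU (Ser) — synonymous.
Codon 5: CCA (Pro) → CAA (Gln) — missense.
Synonymous: 2 of 5.

2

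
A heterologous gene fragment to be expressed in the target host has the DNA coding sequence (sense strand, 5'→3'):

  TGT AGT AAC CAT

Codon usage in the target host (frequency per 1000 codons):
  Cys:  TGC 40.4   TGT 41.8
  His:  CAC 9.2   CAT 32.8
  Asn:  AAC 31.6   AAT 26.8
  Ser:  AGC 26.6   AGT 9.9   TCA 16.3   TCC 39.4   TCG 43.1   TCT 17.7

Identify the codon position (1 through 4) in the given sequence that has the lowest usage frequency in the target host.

Codon 1 TGT (Cys): 41.8 per 1000.
Codon 2 AGT (Ser): 9.9 per 1000.
Codon 3 AAC (Asn): 31.6 per 1000.
Codon 4 CAT (His): 32.8 per 1000.
Lowest frequency is 9.9 at codon 2.

2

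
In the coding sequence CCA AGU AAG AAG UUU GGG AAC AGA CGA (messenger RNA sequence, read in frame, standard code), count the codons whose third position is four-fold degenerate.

Codon 1 CCA (Pro): third position 4-fold.
Codon 2 AGU (Ser): third position 2-fold.
Codon 3 AAG (Lys): third position 2-fold.
Codon 4 AAG (Lys): third position 2-fold.
Codon 5 UUU (Phe): third position 2-fold.
Codon 6 GGG (Gly): third position 4-fold.
Codon 7 AAC (Asn): third position 2-fold.
Codon 8 AGA (Arg): third position 2-fold.
Codon 9 CGA (Arg): third position 4-fold.
Four-fold degenerate third positions: 3.

3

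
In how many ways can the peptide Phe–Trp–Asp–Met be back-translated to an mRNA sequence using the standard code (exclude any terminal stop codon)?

Phe: 2 codons.
Trp: 1 codon.
Asp: 2 codons.
Met: 1 codon.
2 × 1 × 2 × 1 = 4.

4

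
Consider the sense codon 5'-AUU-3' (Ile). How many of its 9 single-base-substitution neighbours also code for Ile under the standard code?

Position 1: none → 0 synonymous.
Position 2: none → 0 synonymous.
Position 3: AUC, AUA → 2 synonymous.
Total: 0 + 0 + 2 = 2.

2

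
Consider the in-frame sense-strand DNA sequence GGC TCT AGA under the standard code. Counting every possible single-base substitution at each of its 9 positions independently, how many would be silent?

8

Codon 1 (GGC, Gly): 3 synonymous substitutions.
Codon 2 (TCT, Ser): 3 synonymous substitutions.
Codon 3 (AGA, Arg): 2 synonymous substitutions.
Total: 3 + 3 + 2 = 8.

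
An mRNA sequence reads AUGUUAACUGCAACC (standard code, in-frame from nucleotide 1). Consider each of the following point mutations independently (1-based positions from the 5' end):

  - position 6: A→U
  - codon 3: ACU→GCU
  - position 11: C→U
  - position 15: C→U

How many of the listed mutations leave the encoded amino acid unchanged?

1

Codon 2: UUA (Leu) → UUU (Phe) — missense.
Codon 3: ACU (Thr) → GCU (Ala) — missense.
Codon 4: GCA (Ala) → GUA (Val) — missense.
Codon 5: ACC (Thr) → ACU (Thr) — synonymous.
Synonymous: 1 of 4.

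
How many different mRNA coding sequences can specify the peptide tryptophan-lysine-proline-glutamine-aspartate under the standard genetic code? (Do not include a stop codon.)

Trp: 1 codon.
Lys: 2 codons.
Pro: 4 codons.
Gln: 2 codons.
Asp: 2 codons.
1 × 2 × 4 × 2 × 2 = 32.

32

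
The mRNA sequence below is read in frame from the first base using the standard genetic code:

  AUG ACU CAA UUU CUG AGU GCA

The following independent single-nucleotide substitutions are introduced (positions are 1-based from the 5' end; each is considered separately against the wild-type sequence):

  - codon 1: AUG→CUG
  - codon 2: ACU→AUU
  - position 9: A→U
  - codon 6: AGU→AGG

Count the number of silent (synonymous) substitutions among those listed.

0

Codon 1: AUG (Met) → CUG (Leu) — missense.
Codon 2: ACU (Thr) → AUU (Ile) — missense.
Codon 3: CAA (Gln) → CAU (His) — missense.
Codon 6: AGU (Ser) → AGG (Arg) — missense.
Synonymous: 0 of 4.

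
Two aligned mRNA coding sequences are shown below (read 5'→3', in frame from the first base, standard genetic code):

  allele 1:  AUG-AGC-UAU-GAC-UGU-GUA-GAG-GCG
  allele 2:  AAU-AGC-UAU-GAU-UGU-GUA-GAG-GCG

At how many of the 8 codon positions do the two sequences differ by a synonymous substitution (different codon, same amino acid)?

1

Codon 1: AUG Met / AAU Asn — nonsynonymous.
Codon 2: AGC Ser / AGC Ser — identical.
Codon 3: UAU Tyr / UAU Tyr — identical.
Codon 4: GAC Asp / GAU Asp — synonymous.
Codon 5: UGU Cys / UGU Cys — identical.
Codon 6: GUA Val / GUA Val — identical.
Codon 7: GAG Glu / GAG Glu — identical.
Codon 8: GCG Ala / GCG Ala — identical.
Synonymous differences: 1.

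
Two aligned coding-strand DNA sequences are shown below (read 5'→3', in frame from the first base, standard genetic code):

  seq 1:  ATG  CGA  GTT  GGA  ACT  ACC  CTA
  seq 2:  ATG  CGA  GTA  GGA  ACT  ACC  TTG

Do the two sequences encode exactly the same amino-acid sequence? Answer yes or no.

Codon 1: ATG Met / ATG Met — identical.
Codon 2: CGA Arg / CGA Arg — identical.
Codon 3: GTT Val / GTA Val — synonymous.
Codon 4: GGA Gly / GGA Gly — identical.
Codon 5: ACT Thr / ACT Thr — identical.
Codon 6: ACC Thr / ACC Thr — identical.
Codon 7: CTA Leu / TTG Leu — synonymous.
Nonsynonymous differences: 0 → same protein.

yes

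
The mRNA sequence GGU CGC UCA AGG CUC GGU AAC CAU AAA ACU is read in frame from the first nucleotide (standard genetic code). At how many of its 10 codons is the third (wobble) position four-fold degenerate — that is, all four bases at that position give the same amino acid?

6

Codon 1 GGU (Gly): third position 4-fold.
Codon 2 CGC (Arg): third position 4-fold.
Codon 3 UCA (Ser): third position 4-fold.
Codon 4 AGG (Arg): third position 2-fold.
Codon 5 CUC (Leu): third position 4-fold.
Codon 6 GGU (Gly): third position 4-fold.
Codon 7 AAC (Asn): third position 2-fold.
Codon 8 CAU (His): third position 2-fold.
Codon 9 AAA (Lys): third position 2-fold.
Codon 10 ACU (Thr): third position 4-fold.
Four-fold degenerate third positions: 6.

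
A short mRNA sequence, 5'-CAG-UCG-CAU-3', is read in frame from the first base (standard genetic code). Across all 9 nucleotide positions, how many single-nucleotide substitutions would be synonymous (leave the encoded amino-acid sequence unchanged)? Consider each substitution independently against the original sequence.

5

Codon 1 (CAG, Gln): 1 synonymous substitution.
Codon 2 (UCG, Ser): 3 synonymous substitutions.
Codon 3 (CAU, His): 1 synonymous substitution.
Total: 1 + 3 + 1 = 5.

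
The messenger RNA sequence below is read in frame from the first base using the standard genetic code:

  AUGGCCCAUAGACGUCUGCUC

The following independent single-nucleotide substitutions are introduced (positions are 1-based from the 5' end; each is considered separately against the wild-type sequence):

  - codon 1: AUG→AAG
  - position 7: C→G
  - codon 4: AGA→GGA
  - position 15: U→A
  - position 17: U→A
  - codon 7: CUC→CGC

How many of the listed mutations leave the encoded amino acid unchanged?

1

Codon 1: AUG (Met) → AAG (Lys) — missense.
Codon 3: CAU (His) → GAU (Asp) — missense.
Codon 4: AGA (Arg) → GGA (Gly) — missense.
Codon 5: CGU (Arg) → CGA (Arg) — synonymous.
Codon 6: CUG (Leu) → CAG (Gln) — missense.
Codon 7: CUC (Leu) → CGC (Arg) — missense.
Synonymous: 1 of 6.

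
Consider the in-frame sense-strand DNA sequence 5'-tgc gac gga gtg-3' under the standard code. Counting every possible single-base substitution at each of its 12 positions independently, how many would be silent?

Codon 1 (TGC, Cys): 1 synonymous substitution.
Codon 2 (GAC, Asp): 1 synonymous substitution.
Codon 3 (GGA, Gly): 3 synonymous substitutions.
Codon 4 (GTG, Val): 3 synonymous substitutions.
Total: 1 + 1 + 3 + 3 = 8.

8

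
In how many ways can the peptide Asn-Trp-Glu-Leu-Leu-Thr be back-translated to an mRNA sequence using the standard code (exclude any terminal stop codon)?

Asn: 2 codons.
Trp: 1 codon.
Glu: 2 codons.
Leu: 6 codons.
Leu: 6 codons.
Thr: 4 codons.
2 × 1 × 2 × 6 × 6 × 4 = 576.

576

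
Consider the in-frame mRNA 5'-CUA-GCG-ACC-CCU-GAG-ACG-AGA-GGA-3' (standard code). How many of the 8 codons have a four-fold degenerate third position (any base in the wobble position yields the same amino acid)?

6

Codon 1 CUA (Leu): third position 4-fold.
Codon 2 GCG (Ala): third position 4-fold.
Codon 3 ACC (Thr): third position 4-fold.
Codon 4 CCU (Pro): third position 4-fold.
Codon 5 GAG (Glu): third position 2-fold.
Codon 6 ACG (Thr): third position 4-fold.
Codon 7 AGA (Arg): third position 2-fold.
Codon 8 GGA (Gly): third position 4-fold.
Four-fold degenerate third positions: 6.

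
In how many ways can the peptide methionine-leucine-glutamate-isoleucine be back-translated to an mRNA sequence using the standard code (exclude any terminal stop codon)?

Met: 1 codon.
Leu: 6 codons.
Glu: 2 codons.
Ile: 3 codons.
1 × 6 × 2 × 3 = 36.

36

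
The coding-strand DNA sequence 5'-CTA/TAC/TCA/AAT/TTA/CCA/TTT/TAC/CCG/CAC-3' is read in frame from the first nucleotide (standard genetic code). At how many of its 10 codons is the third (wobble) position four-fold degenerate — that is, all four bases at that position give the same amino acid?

Codon 1 CTA (Leu): third position 4-fold.
Codon 2 TAC (Tyr): third position 2-fold.
Codon 3 TCA (Ser): third position 4-fold.
Codon 4 AAT (Asn): third position 2-fold.
Codon 5 TTA (Leu): third position 2-fold.
Codon 6 CCA (Pro): third position 4-fold.
Codon 7 TTT (Phe): third position 2-fold.
Codon 8 TAC (Tyr): third position 2-fold.
Codon 9 CCG (Pro): third position 4-fold.
Codon 10 CAC (His): third position 2-fold.
Four-fold degenerate third positions: 4.

4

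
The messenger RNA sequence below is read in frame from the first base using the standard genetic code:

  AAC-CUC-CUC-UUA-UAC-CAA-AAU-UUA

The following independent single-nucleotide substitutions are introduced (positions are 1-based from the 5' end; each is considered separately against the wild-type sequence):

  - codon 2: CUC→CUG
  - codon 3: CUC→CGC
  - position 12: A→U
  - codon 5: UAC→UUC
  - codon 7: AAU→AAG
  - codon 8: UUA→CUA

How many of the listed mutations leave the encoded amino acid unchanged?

Codon 2: CUC (Leu) → CUG (Leu) — synonymous.
Codon 3: CUC (Leu) → CGC (Arg) — missense.
Codon 4: UUA (Leu) → UUU (Phe) — missense.
Codon 5: UAC (Tyr) → UUC (Phe) — missense.
Codon 7: AAU (Asn) → AAG (Lys) — missense.
Codon 8: UUA (Leu) → CUA (Leu) — synonymous.
Synonymous: 2 of 6.

2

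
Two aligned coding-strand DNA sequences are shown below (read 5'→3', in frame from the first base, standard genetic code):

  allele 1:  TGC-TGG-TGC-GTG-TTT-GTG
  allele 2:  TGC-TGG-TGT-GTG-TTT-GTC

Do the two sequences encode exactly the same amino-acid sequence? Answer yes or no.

Codon 1: TGC Cys / TGC Cys — identical.
Codon 2: TGG Trp / TGG Trp — identical.
Codon 3: TGC Cys / TGT Cys — synonymous.
Codon 4: GTG Val / GTG Val — identical.
Codon 5: TTT Phe / TTT Phe — identical.
Codon 6: GTG Val / GTC Val — synonymous.
Nonsynonymous differences: 0 → same protein.

yes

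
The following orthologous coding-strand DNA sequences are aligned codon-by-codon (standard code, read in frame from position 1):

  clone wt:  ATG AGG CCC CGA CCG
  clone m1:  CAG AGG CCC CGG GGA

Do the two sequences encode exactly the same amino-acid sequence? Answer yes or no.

no

Codon 1: ATG Met / CAG Gln — nonsynonymous.
Codon 2: AGG Arg / AGG Arg — identical.
Codon 3: CCC Pro / CCC Pro — identical.
Codon 4: CGA Arg / CGG Arg — synonymous.
Codon 5: CCG Pro / GGA Gly — nonsynonymous.
Nonsynonymous differences: 2 → different protein.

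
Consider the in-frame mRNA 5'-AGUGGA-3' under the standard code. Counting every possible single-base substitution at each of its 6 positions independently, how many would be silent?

4

Codon 1 (AGU, Ser): 1 synonymous substitution.
Codon 2 (GGA, Gly): 3 synonymous substitutions.
Total: 1 + 3 = 4.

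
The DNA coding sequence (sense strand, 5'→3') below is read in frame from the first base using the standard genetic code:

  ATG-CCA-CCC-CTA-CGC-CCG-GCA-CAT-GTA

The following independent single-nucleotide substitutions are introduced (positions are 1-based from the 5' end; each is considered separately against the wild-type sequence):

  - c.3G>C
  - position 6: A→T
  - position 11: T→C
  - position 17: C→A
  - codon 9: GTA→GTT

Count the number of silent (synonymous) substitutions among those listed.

Codon 1: ATG (Met) → ATC (Ile) — missense.
Codon 2: CCA (Pro) → CCT (Pro) — synonymous.
Codon 4: CTA (Leu) → CCA (Pro) — missense.
Codon 6: CCG (Pro) → CAG (Gln) — missense.
Codon 9: GTA (Val) → GTT (Val) — synonymous.
Synonymous: 2 of 5.

2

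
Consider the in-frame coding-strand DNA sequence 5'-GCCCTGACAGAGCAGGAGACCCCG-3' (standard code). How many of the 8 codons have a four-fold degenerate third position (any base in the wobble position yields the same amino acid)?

5

Codon 1 GCC (Ala): third position 4-fold.
Codon 2 CTG (Leu): third position 4-fold.
Codon 3 ACA (Thr): third position 4-fold.
Codon 4 GAG (Glu): third position 2-fold.
Codon 5 CAG (Gln): third position 2-fold.
Codon 6 GAG (Glu): third position 2-fold.
Codon 7 ACC (Thr): third position 4-fold.
Codon 8 CCG (Pro): third position 4-fold.
Four-fold degenerate third positions: 5.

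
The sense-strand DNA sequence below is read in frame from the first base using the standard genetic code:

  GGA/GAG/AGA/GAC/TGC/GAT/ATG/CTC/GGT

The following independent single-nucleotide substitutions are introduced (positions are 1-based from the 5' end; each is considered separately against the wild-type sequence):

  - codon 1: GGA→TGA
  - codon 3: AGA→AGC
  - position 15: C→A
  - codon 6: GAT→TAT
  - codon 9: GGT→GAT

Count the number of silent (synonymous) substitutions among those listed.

0

Codon 1: GGA (Gly) → TGA (Stop) — nonsense.
Codon 3: AGA (Arg) → AGC (Ser) — missense.
Codon 5: TGC (Cys) → TGA (Stop) — nonsense.
Codon 6: GAT (Asp) → TAT (Tyr) — missense.
Codon 9: GGT (Gly) → GAT (Asp) — missense.
Synonymous: 0 of 5.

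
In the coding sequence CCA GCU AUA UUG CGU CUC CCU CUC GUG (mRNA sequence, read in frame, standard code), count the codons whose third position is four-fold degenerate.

7

Codon 1 CCA (Pro): third position 4-fold.
Codon 2 GCU (Ala): third position 4-fold.
Codon 3 AUA (Ile): third position 3-fold.
Codon 4 UUG (Leu): third position 2-fold.
Codon 5 CGU (Arg): third position 4-fold.
Codon 6 CUC (Leu): third position 4-fold.
Codon 7 CCU (Pro): third position 4-fold.
Codon 8 CUC (Leu): third position 4-fold.
Codon 9 GUG (Val): third position 4-fold.
Four-fold degenerate third positions: 7.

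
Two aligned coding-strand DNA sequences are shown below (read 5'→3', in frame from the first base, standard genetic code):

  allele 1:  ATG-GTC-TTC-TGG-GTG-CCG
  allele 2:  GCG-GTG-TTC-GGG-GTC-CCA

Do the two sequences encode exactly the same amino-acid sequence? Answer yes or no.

no

Codon 1: ATG Met / GCG Ala — nonsynonymous.
Codon 2: GTC Val / GTG Val — synonymous.
Codon 3: TTC Phe / TTC Phe — identical.
Codon 4: TGG Trp / GGG Gly — nonsynonymous.
Codon 5: GTG Val / GTC Val — synonymous.
Codon 6: CCG Pro / CCA Pro — synonymous.
Nonsynonymous differences: 2 → different protein.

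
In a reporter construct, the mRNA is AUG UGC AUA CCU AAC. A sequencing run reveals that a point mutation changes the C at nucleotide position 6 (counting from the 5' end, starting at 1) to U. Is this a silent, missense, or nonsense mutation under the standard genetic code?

Position 6 falls in codon 2: UGC → Cys.
After the substitution the codon is UGU → Cys.
Both encode Cys, so the change is synonymous.

silent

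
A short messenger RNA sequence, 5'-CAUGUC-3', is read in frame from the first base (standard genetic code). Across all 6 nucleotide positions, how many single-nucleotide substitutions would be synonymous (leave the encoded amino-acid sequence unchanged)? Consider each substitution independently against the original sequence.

4

Codon 1 (CAU, His): 1 synonymous substitution.
Codon 2 (GUC, Val): 3 synonymous substitutions.
Total: 1 + 3 = 4.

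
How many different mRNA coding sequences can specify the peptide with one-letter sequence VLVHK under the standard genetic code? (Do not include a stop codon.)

384

Val: 4 codons.
Leu: 6 codons.
Val: 4 codons.
His: 2 codons.
Lys: 2 codons.
4 × 6 × 4 × 2 × 2 = 384.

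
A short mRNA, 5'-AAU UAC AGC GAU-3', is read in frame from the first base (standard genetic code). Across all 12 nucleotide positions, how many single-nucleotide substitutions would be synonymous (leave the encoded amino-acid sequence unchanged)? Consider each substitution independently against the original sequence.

Codon 1 (AAU, Asn): 1 synonymous substitution.
Codon 2 (UAC, Tyr): 1 synonymous substitution.
Codon 3 (AGC, Ser): 1 synonymous substitution.
Codon 4 (GAU, Asp): 1 synonymous substitution.
Total: 1 + 1 + 1 + 1 = 4.

4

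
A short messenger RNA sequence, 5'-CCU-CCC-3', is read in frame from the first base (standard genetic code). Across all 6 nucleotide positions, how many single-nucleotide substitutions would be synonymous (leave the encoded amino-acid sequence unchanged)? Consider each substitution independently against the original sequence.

Codon 1 (CCU, Pro): 3 synonymous substitutions.
Codon 2 (CCC, Pro): 3 synonymous substitutions.
Total: 3 + 3 = 6.

6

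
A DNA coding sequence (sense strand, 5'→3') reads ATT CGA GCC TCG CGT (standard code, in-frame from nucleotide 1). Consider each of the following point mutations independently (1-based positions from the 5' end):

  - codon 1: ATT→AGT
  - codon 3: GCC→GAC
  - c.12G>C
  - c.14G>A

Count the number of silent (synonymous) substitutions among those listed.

Codon 1: ATT (Ile) → AGT (Ser) — missense.
Codon 3: GCC (Ala) → GAC (Asp) — missense.
Codon 4: TCG (Ser) → TCC (Ser) — synonymous.
Codon 5: CGT (Arg) → CAT (His) — missense.
Synonymous: 1 of 4.

1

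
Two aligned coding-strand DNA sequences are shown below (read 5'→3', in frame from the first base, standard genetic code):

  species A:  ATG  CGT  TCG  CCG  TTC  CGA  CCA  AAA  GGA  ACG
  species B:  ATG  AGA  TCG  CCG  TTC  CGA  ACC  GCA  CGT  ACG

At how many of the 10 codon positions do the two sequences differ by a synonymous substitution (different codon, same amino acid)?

Codon 1: ATG Met / ATG Met — identical.
Codon 2: CGT Arg / AGA Arg — synonymous.
Codon 3: TCG Ser / TCG Ser — identical.
Codon 4: CCG Pro / CCG Pro — identical.
Codon 5: TTC Phe / TTC Phe — identical.
Codon 6: CGA Arg / CGA Arg — identical.
Codon 7: CCA Pro / ACC Thr — nonsynonymous.
Codon 8: AAA Lys / GCA Ala — nonsynonymous.
Codon 9: GGA Gly / CGT Arg — nonsynonymous.
Codon 10: ACG Thr / ACG Thr — identical.
Synonymous differences: 1.

1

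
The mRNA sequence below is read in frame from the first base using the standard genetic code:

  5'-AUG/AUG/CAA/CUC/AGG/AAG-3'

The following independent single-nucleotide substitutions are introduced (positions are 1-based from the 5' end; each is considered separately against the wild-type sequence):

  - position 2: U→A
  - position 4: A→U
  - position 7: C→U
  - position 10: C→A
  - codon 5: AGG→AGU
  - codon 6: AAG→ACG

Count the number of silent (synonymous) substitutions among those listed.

Codon 1: AUG (Met) → AAG (Lys) — missense.
Codon 2: AUG (Met) → UUG (Leu) — missense.
Codon 3: CAA (Gln) → UAA (Stop) — nonsense.
Codon 4: CUC (Leu) → AUC (Ile) — missense.
Codon 5: AGG (Arg) → AGU (Ser) — missense.
Codon 6: AAG (Lys) → ACG (Thr) — missense.
Synonymous: 0 of 6.

0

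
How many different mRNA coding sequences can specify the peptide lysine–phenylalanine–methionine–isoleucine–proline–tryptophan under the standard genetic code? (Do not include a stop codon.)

48

Lys: 2 codons.
Phe: 2 codons.
Met: 1 codon.
Ile: 3 codons.
Pro: 4 codons.
Trp: 1 codon.
2 × 2 × 1 × 3 × 4 × 1 = 48.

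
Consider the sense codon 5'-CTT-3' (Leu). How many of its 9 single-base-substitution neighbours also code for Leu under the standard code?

Position 1: none → 0 synonymous.
Position 2: none → 0 synonymous.
Position 3: CTC, CTA, CTG → 3 synonymous.
Total: 0 + 0 + 3 = 3.

3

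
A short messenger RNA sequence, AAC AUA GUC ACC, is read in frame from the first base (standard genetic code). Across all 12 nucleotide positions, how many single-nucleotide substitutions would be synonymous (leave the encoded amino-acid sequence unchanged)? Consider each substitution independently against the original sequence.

Codon 1 (AAC, Asn): 1 synonymous substitution.
Codon 2 (AUA, Ile): 2 synonymous substitutions.
Codon 3 (GUC, Val): 3 synonymous substitutions.
Codon 4 (ACC, Thr): 3 synonymous substitutions.
Total: 1 + 2 + 3 + 3 = 9.

9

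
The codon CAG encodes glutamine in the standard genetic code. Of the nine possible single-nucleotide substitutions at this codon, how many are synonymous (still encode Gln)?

Position 1: none → 0 synonymous.
Position 2: none → 0 synonymous.
Position 3: CAA → 1 synonymous.
Total: 0 + 0 + 1 = 1.

1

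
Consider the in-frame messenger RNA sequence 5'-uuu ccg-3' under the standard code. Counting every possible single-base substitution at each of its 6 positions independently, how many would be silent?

4

Codon 1 (UUU, Phe): 1 synonymous substitution.
Codon 2 (CCG, Pro): 3 synonymous substitutions.
Total: 1 + 3 = 4.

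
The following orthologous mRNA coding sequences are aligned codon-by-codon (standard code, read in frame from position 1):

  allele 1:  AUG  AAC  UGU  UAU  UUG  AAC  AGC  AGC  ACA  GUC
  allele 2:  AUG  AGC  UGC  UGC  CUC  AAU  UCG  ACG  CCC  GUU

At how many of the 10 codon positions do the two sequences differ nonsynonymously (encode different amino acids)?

4

Codon 1: AUG Met / AUG Met — identical.
Codon 2: AAC Asn / AGC Ser — nonsynonymous.
Codon 3: UGU Cys / UGC Cys — synonymous.
Codon 4: UAU Tyr / UGC Cys — nonsynonymous.
Codon 5: UUG Leu / CUC Leu — synonymous.
Codon 6: AAC Asn / AAU Asn — synonymous.
Codon 7: AGC Ser / UCG Ser — synonymous.
Codon 8: AGC Ser / ACG Thr — nonsynonymous.
Codon 9: ACA Thr / CCC Pro — nonsynonymous.
Codon 10: GUC Val / GUU Val — synonymous.
Nonsynonymous differences: 4.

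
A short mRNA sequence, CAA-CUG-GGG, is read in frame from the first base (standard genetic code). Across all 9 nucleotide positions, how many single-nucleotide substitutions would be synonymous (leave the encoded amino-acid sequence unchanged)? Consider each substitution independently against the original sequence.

8

Codon 1 (CAA, Gln): 1 synonymous substitution.
Codon 2 (CUG, Leu): 4 synonymous substitutions.
Codon 3 (GGG, Gly): 3 synonymous substitutions.
Total: 1 + 4 + 3 = 8.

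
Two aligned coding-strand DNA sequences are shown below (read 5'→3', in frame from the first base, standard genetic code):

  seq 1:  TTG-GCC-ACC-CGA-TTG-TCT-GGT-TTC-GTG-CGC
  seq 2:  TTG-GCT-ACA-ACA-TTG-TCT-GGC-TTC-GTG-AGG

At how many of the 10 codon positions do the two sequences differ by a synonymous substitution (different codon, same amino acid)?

4

Codon 1: TTG Leu / TTG Leu — identical.
Codon 2: GCC Ala / GCT Ala — synonymous.
Codon 3: ACC Thr / ACA Thr — synonymous.
Codon 4: CGA Arg / ACA Thr — nonsynonymous.
Codon 5: TTG Leu / TTG Leu — identical.
Codon 6: TCT Ser / TCT Ser — identical.
Codon 7: GGT Gly / GGC Gly — synonymous.
Codon 8: TTC Phe / TTC Phe — identical.
Codon 9: GTG Val / GTG Val — identical.
Codon 10: CGC Arg / AGG Arg — synonymous.
Synonymous differences: 4.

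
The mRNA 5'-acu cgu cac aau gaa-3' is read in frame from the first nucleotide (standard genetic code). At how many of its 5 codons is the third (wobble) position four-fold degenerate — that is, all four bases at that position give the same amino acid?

2

Codon 1 ACU (Thr): third position 4-fold.
Codon 2 CGU (Arg): third position 4-fold.
Codon 3 CAC (His): third position 2-fold.
Codon 4 AAU (Asn): third position 2-fold.
Codon 5 GAA (Glu): third position 2-fold.
Four-fold degenerate third positions: 2.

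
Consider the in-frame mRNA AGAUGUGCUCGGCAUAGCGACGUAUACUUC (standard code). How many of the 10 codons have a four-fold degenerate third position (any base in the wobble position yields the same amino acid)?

Codon 1 AGA (Arg): third position 2-fold.
Codon 2 UGU (Cys): third position 2-fold.
Codon 3 GCU (Ala): third position 4-fold.
Codon 4 CGG (Arg): third position 4-fold.
Codon 5 CAU (His): third position 2-fold.
Codon 6 AGC (Ser): third position 2-fold.
Codon 7 GAC (Asp): third position 2-fold.
Codon 8 GUA (Val): third position 4-fold.
Codon 9 UAC (Tyr): third position 2-fold.
Codon 10 UUC (Phe): third position 2-fold.
Four-fold degenerate third positions: 3.

3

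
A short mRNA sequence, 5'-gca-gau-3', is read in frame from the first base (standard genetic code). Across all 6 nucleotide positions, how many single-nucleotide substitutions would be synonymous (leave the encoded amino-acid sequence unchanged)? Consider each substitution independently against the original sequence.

4

Codon 1 (GCA, Ala): 3 synonymous substitutions.
Codon 2 (GAU, Asp): 1 synonymous substitution.
Total: 3 + 1 = 4.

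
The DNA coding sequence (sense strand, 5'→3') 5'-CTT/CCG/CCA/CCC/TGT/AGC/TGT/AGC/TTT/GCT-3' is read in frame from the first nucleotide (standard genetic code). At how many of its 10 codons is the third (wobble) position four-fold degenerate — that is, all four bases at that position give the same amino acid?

Codon 1 CTT (Leu): third position 4-fold.
Codon 2 CCG (Pro): third position 4-fold.
Codon 3 CCA (Pro): third position 4-fold.
Codon 4 CCC (Pro): third position 4-fold.
Codon 5 TGT (Cys): third position 2-fold.
Codon 6 AGC (Ser): third position 2-fold.
Codon 7 TGT (Cys): third position 2-fold.
Codon 8 AGC (Ser): third position 2-fold.
Codon 9 TTT (Phe): third position 2-fold.
Codon 10 GCT (Ala): third position 4-fold.
Four-fold degenerate third positions: 5.

5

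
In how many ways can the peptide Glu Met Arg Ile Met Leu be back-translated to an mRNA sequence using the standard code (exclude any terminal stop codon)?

216

Glu: 2 codons.
Met: 1 codon.
Arg: 6 codons.
Ile: 3 codons.
Met: 1 codon.
Leu: 6 codons.
2 × 1 × 6 × 3 × 1 × 6 = 216.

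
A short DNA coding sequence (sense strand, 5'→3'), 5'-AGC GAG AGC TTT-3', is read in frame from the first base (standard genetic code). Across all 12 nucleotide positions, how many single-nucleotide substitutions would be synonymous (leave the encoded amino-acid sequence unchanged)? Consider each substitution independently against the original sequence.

Codon 1 (AGC, Ser): 1 synonymous substitution.
Codon 2 (GAG, Glu): 1 synonymous substitution.
Codon 3 (AGC, Ser): 1 synonymous substitution.
Codon 4 (TTT, Phe): 1 synonymous substitution.
Total: 1 + 1 + 1 + 1 = 4.

4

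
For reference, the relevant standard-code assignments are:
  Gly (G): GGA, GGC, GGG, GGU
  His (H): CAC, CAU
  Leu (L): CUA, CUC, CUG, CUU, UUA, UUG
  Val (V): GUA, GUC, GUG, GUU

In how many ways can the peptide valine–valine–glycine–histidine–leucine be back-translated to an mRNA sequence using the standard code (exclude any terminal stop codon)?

768

Val: 4 codons.
Val: 4 codons.
Gly: 4 codons.
His: 2 codons.
Leu: 6 codons.
4 × 4 × 4 × 2 × 6 = 768.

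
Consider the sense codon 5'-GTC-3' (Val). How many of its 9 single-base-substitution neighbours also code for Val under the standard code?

Position 1: none → 0 synonymous.
Position 2: none → 0 synonymous.
Position 3: GTT, GTA, GTG → 3 synonymous.
Total: 0 + 0 + 3 = 3.

3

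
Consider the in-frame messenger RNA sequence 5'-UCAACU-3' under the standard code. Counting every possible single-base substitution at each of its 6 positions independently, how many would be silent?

6

Codon 1 (UCA, Ser): 3 synonymous substitutions.
Codon 2 (ACU, Thr): 3 synonymous substitutions.
Total: 3 + 3 = 6.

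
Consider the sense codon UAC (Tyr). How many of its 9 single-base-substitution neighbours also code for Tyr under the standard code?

Position 1: none → 0 synonymous.
Position 2: none → 0 synonymous.
Position 3: UAU → 1 synonymous.
Total: 0 + 0 + 1 = 1.

1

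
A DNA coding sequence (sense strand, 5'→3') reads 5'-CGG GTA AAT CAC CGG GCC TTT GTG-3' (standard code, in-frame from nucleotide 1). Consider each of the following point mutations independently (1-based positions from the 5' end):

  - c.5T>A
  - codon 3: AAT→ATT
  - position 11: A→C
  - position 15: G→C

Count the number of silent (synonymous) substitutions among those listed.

1

Codon 2: GTA (Val) → GAA (Glu) — missense.
Codon 3: AAT (Asn) → ATT (Ile) — missense.
Codon 4: CAC (His) → CCC (Pro) — missense.
Codon 5: CGG (Arg) → CGC (Arg) — synonymous.
Synonymous: 1 of 4.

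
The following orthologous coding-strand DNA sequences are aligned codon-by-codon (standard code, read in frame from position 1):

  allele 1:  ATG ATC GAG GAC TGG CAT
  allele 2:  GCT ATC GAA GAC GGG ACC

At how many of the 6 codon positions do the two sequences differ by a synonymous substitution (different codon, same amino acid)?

Codon 1: ATG Met / GCT Ala — nonsynonymous.
Codon 2: ATC Ile / ATC Ile — identical.
Codon 3: GAG Glu / GAA Glu — synonymous.
Codon 4: GAC Asp / GAC Asp — identical.
Codon 5: TGG Trp / GGG Gly — nonsynonymous.
Codon 6: CAT His / ACC Thr — nonsynonymous.
Synonymous differences: 1.

1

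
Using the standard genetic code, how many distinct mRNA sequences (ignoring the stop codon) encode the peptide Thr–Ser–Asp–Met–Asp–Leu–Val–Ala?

Thr: 4 codons.
Ser: 6 codons.
Asp: 2 codons.
Met: 1 codon.
Asp: 2 codons.
Leu: 6 codons.
Val: 4 codons.
Ala: 4 codons.
4 × 6 × 2 × 1 × 2 × 6 × 4 × 4 = 9216.

9216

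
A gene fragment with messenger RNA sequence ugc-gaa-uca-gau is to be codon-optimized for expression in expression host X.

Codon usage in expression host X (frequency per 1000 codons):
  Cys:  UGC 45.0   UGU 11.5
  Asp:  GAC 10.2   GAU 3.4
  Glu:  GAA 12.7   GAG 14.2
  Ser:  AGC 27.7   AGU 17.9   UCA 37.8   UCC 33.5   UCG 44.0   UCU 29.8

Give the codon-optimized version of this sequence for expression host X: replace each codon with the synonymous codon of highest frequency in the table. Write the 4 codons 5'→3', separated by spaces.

UGC GAG UCG GAC

Codon 1 (Cys): best is UGC at 45.0.
Codon 2 (Glu): best is GAG at 14.2.
Codon 3 (Ser): best is UCG at 44.0.
Codon 4 (Asp): best is GAC at 10.2.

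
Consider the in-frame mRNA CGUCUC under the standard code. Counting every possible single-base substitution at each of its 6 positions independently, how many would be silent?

6

Codon 1 (CGU, Arg): 3 synonymous substitutions.
Codon 2 (CUC, Leu): 3 synonymous substitutions.
Total: 3 + 3 = 6.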